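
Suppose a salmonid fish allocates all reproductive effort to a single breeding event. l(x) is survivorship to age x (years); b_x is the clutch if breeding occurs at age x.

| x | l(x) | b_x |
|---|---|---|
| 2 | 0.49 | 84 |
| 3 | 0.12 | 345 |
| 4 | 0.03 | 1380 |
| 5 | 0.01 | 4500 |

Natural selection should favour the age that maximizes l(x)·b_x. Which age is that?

Expected offspring if breeding at age x = l(x) × b_x:
  age 2: 0.49 × 84 = 41.160
  age 3: 0.12 × 345 = 41.400
  age 4: 0.03 × 1380 = 41.400
  age 5: 0.01 × 4500 = 45.000
Maximum at age 5 (45.000).

5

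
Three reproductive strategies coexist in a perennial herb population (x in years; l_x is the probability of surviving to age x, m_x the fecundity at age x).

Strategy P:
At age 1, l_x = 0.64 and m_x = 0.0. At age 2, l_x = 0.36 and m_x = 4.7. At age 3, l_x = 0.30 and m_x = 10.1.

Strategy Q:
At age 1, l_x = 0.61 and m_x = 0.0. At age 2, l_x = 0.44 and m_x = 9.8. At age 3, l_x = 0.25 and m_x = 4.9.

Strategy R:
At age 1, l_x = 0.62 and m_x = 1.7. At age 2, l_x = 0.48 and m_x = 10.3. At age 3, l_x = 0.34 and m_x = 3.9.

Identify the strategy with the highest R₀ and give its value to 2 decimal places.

7.32

Strategy P: R₀ = 0.64×0.0 + 0.36×4.7 + 0.30×10.1 = 4.7220
Strategy Q: R₀ = 0.61×0.0 + 0.44×9.8 + 0.25×4.9 = 5.5370
Strategy R: R₀ = 0.62×1.7 + 0.48×10.3 + 0.34×3.9 = 7.3240
Highest R₀: strategy R with 7.3240.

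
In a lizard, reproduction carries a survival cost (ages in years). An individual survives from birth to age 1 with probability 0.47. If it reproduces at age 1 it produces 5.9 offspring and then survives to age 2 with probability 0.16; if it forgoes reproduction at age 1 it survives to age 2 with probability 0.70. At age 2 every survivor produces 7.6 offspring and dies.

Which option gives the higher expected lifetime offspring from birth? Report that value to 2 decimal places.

3.34

breed at age 1: R₀ = 0.47 × (5.9 + 0.16 × 7.6) = 0.47 × 7.1160 = 3.3445
delay to age 2: R₀ = 0.47 × (0.70 × 7.6) = 0.47 × 5.3200 = 2.5004
Higher: breed at age 1 (3.3445).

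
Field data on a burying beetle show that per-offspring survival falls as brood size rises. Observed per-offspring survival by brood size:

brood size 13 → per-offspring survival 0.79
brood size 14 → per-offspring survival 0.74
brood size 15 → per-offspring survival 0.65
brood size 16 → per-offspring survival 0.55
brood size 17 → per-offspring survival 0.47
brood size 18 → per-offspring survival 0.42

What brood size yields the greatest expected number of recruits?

Expected recruits = c × s(c):
  c=13: 13 × 0.79 = 10.270
  c=14: 14 × 0.74 = 10.360
  c=15: 15 × 0.65 = 9.750
  c=16: 16 × 0.55 = 8.800
  c=17: 17 × 0.47 = 7.990
  c=18: 18 × 0.42 = 7.560
Maximum at c = 14 (10.360 recruits).

14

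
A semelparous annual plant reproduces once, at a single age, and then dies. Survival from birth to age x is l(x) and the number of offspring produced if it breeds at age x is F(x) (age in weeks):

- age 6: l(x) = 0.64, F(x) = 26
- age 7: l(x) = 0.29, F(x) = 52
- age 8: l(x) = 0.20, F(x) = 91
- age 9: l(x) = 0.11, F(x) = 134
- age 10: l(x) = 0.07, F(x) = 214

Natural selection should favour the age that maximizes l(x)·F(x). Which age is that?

Expected offspring if breeding at age x = l(x) × F(x):
  age 6: 0.64 × 26 = 16.640
  age 7: 0.29 × 52 = 15.080
  age 8: 0.20 × 91 = 18.200
  age 9: 0.11 × 134 = 14.740
  age 10: 0.07 × 214 = 14.980
Maximum at age 8 (18.200).

8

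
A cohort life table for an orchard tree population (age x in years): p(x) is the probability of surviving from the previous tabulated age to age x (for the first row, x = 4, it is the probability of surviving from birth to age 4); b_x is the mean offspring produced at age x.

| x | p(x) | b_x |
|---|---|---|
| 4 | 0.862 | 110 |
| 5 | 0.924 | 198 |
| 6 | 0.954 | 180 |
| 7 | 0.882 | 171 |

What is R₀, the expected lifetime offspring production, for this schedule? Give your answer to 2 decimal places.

Survivorship from birth: l_x = p_4·p_5·…·p_x.
  l_4 = 0.86200
  l_5 = 0.79649
  l_6 = 0.75985
  l_7 = 0.67019
R₀ = Σ l_x b_x:
  age 4: 0.86200 × 110 = 94.8200
  age 5: 0.79649 × 198 = 157.7050
  age 6: 0.75985 × 180 = 136.7730
  age 7: 0.67019 × 171 = 114.6025
R₀ = 94.8200 + 157.7050 + 136.7730 + 114.6025 = 503.9005

503.90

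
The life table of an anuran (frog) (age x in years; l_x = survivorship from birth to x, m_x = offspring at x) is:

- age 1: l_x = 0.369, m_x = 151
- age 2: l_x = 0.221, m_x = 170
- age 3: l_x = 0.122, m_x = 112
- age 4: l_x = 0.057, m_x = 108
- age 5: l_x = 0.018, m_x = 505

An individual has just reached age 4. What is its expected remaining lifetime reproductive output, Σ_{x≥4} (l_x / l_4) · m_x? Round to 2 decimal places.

l_4 = 0.057. Conditional survival from age 4 to x is l_x / l_4.
  x=4: (0.057/0.057) × 108 = 108.0000
  x=5: (0.018/0.057) × 505 = 159.4737
Sum = 108.0000 + 159.4737 = 267.4737

267.47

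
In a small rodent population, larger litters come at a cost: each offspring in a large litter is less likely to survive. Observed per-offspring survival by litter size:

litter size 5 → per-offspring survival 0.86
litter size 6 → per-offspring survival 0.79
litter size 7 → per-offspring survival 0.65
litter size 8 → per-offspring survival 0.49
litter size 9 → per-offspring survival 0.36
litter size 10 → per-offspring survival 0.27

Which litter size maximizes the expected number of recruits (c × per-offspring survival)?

6

Expected recruits = c × s(c):
  c=5: 5 × 0.86 = 4.300
  c=6: 6 × 0.79 = 4.740
  c=7: 7 × 0.65 = 4.550
  c=8: 8 × 0.49 = 3.920
  c=9: 9 × 0.36 = 3.240
  c=10: 10 × 0.27 = 2.700
Maximum at c = 6 (4.740 recruits).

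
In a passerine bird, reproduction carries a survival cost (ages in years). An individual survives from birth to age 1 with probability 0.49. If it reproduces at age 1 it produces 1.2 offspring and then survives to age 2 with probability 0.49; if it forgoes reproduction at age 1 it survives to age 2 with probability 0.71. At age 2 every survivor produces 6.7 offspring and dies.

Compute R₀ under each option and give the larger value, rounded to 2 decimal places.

breed at age 1: R₀ = 0.49 × (1.2 + 0.49 × 6.7) = 0.49 × 4.4830 = 2.1967
delay to age 2: R₀ = 0.49 × (0.71 × 6.7) = 0.49 × 4.7570 = 2.3309
Higher: delay to age 2 (2.3309).

2.33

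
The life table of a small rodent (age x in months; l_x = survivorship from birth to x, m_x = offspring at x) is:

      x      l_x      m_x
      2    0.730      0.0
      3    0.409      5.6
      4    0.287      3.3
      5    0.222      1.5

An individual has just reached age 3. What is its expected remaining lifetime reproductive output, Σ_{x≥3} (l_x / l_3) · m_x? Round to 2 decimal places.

8.73

l_3 = 0.409. Conditional survival from age 3 to x is l_x / l_3.
  x=3: (0.409/0.409) × 5.6 = 5.6000
  x=4: (0.287/0.409) × 3.3 = 2.3156
  x=5: (0.222/0.409) × 1.5 = 0.8142
Sum = 5.6000 + 2.3156 + 0.8142 = 8.7298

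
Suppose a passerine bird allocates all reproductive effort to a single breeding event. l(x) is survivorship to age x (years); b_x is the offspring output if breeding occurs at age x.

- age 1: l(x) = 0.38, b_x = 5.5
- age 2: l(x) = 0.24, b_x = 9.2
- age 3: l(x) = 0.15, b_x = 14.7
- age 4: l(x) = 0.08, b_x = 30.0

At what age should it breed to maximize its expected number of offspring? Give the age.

4

Expected offspring if breeding at age x = l(x) × b_x:
  age 1: 0.38 × 5.5 = 2.090
  age 2: 0.24 × 9.2 = 2.208
  age 3: 0.15 × 14.7 = 2.205
  age 4: 0.08 × 30.0 = 2.400
Maximum at age 4 (2.400).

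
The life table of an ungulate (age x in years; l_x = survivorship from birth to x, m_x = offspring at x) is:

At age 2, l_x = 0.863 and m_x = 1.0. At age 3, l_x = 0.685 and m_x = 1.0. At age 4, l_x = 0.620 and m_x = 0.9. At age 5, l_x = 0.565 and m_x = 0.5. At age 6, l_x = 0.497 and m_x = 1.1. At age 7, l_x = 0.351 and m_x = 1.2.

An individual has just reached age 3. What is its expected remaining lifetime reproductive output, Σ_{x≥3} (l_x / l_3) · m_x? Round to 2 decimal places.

3.64

l_3 = 0.685. Conditional survival from age 3 to x is l_x / l_3.
  x=3: (0.685/0.685) × 1.0 = 1.0000
  x=4: (0.620/0.685) × 0.9 = 0.8146
  x=5: (0.565/0.685) × 0.5 = 0.4124
  x=6: (0.497/0.685) × 1.1 = 0.7981
  x=7: (0.351/0.685) × 1.2 = 0.6149
Sum = 1.0000 + 0.8146 + 0.4124 + 0.7981 + 0.6149 = 3.6400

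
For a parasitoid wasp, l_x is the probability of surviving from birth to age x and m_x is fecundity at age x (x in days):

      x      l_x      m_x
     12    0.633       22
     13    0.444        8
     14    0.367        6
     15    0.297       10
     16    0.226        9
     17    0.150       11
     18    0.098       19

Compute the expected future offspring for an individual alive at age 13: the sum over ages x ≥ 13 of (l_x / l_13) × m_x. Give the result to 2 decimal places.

32.14

l_13 = 0.444. Conditional survival from age 13 to x is l_x / l_13.
  x=13: (0.444/0.444) × 8 = 8.0000
  x=14: (0.367/0.444) × 6 = 4.9595
  x=15: (0.297/0.444) × 10 = 6.6892
  x=16: (0.226/0.444) × 9 = 4.5811
  x=17: (0.150/0.444) × 11 = 3.7162
  x=18: (0.098/0.444) × 19 = 4.1937
Sum = 8.0000 + 4.9595 + 6.6892 + 4.5811 + 3.7162 + 4.1937 = 32.1396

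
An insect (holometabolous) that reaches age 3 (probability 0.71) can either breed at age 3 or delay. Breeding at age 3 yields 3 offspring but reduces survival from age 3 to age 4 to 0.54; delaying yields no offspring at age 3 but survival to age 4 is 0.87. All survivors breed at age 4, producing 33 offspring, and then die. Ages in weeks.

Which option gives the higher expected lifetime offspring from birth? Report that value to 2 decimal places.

breed at age 3: R₀ = 0.71 × (3 + 0.54 × 33) = 0.71 × 20.8200 = 14.7822
delay to age 4: R₀ = 0.71 × (0.87 × 33) = 0.71 × 28.7100 = 20.3841
Higher: delay to age 4 (20.3841).

20.38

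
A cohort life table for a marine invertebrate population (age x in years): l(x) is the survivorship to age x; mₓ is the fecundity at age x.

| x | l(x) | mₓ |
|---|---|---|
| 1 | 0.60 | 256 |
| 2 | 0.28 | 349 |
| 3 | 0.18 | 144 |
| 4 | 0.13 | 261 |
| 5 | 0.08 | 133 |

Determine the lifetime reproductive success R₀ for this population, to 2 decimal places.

R₀ = Σ l(x) mₓ:
  age 1: 0.60 × 256 = 153.6000
  age 2: 0.28 × 349 = 97.7200
  age 3: 0.18 × 144 = 25.9200
  age 4: 0.13 × 261 = 33.9300
  age 5: 0.08 × 133 = 10.6400
R₀ = 153.6000 + 97.7200 + 25.9200 + 33.9300 + 10.6400 = 321.8100

321.81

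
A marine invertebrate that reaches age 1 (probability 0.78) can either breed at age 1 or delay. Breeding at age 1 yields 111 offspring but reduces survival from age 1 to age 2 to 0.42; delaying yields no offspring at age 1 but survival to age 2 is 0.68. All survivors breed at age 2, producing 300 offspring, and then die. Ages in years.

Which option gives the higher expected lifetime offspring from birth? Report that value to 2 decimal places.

breed at age 1: R₀ = 0.78 × (111 + 0.42 × 300) = 0.78 × 237.0000 = 184.8600
delay to age 2: R₀ = 0.78 × (0.68 × 300) = 0.78 × 204.0000 = 159.1200
Higher: breed at age 1 (184.8600).

184.86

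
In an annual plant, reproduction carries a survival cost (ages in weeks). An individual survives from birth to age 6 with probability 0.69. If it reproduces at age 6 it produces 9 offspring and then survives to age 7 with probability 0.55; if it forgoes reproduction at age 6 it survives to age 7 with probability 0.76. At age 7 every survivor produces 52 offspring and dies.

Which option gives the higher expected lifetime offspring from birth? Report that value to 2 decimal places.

27.27

breed at age 6: R₀ = 0.69 × (9 + 0.55 × 52) = 0.69 × 37.6000 = 25.9440
delay to age 7: R₀ = 0.69 × (0.76 × 52) = 0.69 × 39.5200 = 27.2688
Higher: delay to age 7 (27.2688).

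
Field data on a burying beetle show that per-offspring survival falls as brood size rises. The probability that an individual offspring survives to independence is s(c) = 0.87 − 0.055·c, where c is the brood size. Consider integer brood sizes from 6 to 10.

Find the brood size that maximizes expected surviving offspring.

Expected surviving offspring = c × s(c):
  c=6: 6 × 0.540 = 3.240
  c=7: 7 × 0.485 = 3.395
  c=8: 8 × 0.430 = 3.440
  c=9: 9 × 0.375 = 3.375
  c=10: 10 × 0.320 = 3.200
Maximum at c = 8 (3.440 surviving offspring).

8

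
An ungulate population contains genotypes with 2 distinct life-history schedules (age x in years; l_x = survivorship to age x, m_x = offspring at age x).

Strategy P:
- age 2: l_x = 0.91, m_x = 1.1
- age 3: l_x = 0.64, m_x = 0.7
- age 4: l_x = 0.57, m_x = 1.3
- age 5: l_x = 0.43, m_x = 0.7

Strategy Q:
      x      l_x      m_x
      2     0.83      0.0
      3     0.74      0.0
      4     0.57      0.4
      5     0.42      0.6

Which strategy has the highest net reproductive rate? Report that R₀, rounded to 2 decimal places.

2.49

Strategy P: R₀ = 0.91×1.1 + 0.64×0.7 + 0.57×1.3 + 0.43×0.7 = 2.4910
Strategy Q: R₀ = 0.83×0.0 + 0.74×0.0 + 0.57×0.4 + 0.42×0.6 = 0.4800
Highest R₀: strategy P with 2.4910.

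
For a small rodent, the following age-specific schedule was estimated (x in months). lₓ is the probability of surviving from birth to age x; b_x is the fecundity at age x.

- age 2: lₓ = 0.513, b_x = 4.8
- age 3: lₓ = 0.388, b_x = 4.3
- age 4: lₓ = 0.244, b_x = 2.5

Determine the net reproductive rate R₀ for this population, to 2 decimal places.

4.74

R₀ = Σ lₓ b_x:
  age 2: 0.513 × 4.8 = 2.4624
  age 3: 0.388 × 4.3 = 1.6684
  age 4: 0.244 × 2.5 = 0.6100
R₀ = 2.4624 + 1.6684 + 0.6100 = 4.7408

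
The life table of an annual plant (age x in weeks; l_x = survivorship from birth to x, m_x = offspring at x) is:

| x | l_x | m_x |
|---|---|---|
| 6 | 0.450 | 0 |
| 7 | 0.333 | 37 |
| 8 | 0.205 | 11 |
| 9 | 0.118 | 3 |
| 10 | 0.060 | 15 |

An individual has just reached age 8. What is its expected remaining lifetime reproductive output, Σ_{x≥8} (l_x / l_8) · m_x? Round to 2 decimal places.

17.12

l_8 = 0.205. Conditional survival from age 8 to x is l_x / l_8.
  x=8: (0.205/0.205) × 11 = 11.0000
  x=9: (0.118/0.205) × 3 = 1.7268
  x=10: (0.060/0.205) × 15 = 4.3902
Sum = 11.0000 + 1.7268 + 4.3902 = 17.1171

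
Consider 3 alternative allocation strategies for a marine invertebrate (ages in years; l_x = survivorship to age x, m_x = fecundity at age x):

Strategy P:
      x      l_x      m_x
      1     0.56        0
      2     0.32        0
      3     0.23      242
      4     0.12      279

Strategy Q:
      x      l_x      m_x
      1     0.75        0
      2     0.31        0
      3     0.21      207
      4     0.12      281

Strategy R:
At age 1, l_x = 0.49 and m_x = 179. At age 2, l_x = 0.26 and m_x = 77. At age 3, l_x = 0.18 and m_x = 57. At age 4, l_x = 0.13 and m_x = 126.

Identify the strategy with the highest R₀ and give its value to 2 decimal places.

Strategy P: R₀ = 0.56×0 + 0.32×0 + 0.23×242 + 0.12×279 = 89.1400
Strategy Q: R₀ = 0.75×0 + 0.31×0 + 0.21×207 + 0.12×281 = 77.1900
Strategy R: R₀ = 0.49×179 + 0.26×77 + 0.18×57 + 0.13×126 = 134.3700
Highest R₀: strategy R with 134.3700.

134.37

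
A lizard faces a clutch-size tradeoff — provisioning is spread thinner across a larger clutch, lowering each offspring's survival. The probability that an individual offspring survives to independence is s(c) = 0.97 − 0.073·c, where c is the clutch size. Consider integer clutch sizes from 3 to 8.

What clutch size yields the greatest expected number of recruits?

Expected recruits = c × s(c):
  c=3: 3 × 0.751 = 2.253
  c=4: 4 × 0.678 = 2.712
  c=5: 5 × 0.605 = 3.025
  c=6: 6 × 0.532 = 3.192
  c=7: 7 × 0.459 = 3.213
  c=8: 8 × 0.386 = 3.088
Maximum at c = 7 (3.213 recruits).

7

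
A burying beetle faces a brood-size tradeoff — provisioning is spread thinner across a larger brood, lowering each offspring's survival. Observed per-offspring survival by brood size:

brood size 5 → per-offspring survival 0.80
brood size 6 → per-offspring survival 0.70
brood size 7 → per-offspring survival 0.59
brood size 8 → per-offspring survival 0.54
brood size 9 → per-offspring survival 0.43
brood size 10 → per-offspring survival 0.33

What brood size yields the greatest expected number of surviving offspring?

8

Expected surviving offspring = c × s(c):
  c=5: 5 × 0.80 = 4.000
  c=6: 6 × 0.70 = 4.200
  c=7: 7 × 0.59 = 4.130
  c=8: 8 × 0.54 = 4.320
  c=9: 9 × 0.43 = 3.870
  c=10: 10 × 0.33 = 3.300
Maximum at c = 8 (4.320 surviving offspring).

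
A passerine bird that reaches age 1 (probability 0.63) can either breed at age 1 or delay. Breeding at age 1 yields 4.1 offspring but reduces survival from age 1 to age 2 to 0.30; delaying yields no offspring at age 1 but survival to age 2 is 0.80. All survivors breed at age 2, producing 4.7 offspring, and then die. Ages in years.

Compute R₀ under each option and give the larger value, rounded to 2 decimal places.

breed at age 1: R₀ = 0.63 × (4.1 + 0.30 × 4.7) = 0.63 × 5.5100 = 3.4713
delay to age 2: R₀ = 0.63 × (0.80 × 4.7) = 0.63 × 3.7600 = 2.3688
Higher: breed at age 1 (3.4713).

3.47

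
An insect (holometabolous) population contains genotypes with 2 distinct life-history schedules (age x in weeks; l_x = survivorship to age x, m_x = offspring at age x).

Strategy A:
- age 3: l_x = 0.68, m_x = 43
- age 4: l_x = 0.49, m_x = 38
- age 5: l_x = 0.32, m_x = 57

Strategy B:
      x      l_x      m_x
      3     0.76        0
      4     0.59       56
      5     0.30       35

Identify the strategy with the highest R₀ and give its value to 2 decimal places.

Strategy A: R₀ = 0.68×43 + 0.49×38 + 0.32×57 = 66.1000
Strategy B: R₀ = 0.76×0 + 0.59×56 + 0.30×35 = 43.5400
Highest R₀: strategy A with 66.1000.

66.10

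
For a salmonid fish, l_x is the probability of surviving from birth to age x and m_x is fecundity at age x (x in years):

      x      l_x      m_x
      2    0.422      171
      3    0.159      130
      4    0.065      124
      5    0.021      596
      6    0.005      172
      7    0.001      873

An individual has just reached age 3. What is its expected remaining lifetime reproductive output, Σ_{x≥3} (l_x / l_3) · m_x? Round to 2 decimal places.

l_3 = 0.159. Conditional survival from age 3 to x is l_x / l_3.
  x=3: (0.159/0.159) × 130 = 130.0000
  x=4: (0.065/0.159) × 124 = 50.6918
  x=5: (0.021/0.159) × 596 = 78.7170
  x=6: (0.005/0.159) × 172 = 5.4088
  x=7: (0.001/0.159) × 873 = 5.4906
Sum = 130.0000 + 50.6918 + 78.7170 + 5.4088 + 5.4906 = 270.3082

270.31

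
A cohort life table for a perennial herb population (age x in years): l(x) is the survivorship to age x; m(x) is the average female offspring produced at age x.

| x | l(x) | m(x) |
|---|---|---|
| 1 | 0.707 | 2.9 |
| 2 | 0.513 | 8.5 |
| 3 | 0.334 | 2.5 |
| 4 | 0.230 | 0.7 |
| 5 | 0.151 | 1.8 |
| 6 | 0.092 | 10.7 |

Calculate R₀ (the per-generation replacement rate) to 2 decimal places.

8.66

R₀ = Σ l(x) m(x):
  age 1: 0.707 × 2.9 = 2.0503
  age 2: 0.513 × 8.5 = 4.3605
  age 3: 0.334 × 2.5 = 0.8350
  age 4: 0.230 × 0.7 = 0.1610
  age 5: 0.151 × 1.8 = 0.2718
  age 6: 0.092 × 10.7 = 0.9844
R₀ = 2.0503 + 4.3605 + 0.8350 + 0.1610 + 0.2718 + 0.9844 = 8.6630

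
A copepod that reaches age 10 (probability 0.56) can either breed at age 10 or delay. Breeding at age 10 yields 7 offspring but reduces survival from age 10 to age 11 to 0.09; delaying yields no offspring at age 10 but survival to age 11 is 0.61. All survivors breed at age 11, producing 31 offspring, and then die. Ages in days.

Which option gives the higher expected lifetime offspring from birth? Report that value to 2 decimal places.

10.59

breed at age 10: R₀ = 0.56 × (7 + 0.09 × 31) = 0.56 × 9.7900 = 5.4824
delay to age 11: R₀ = 0.56 × (0.61 × 31) = 0.56 × 18.9100 = 10.5896
Higher: delay to age 11 (10.5896).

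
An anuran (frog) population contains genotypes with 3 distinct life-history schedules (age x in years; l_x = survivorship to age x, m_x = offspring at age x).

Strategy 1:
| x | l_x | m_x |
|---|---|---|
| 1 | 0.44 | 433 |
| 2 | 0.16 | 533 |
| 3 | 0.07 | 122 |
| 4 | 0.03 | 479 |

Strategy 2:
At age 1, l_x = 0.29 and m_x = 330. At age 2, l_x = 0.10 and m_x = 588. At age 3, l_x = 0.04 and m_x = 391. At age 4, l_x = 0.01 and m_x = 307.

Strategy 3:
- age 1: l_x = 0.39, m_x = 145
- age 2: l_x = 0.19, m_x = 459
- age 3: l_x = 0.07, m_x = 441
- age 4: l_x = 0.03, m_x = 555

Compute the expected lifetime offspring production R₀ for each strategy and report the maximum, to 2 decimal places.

298.71

Strategy 1: R₀ = 0.44×433 + 0.16×533 + 0.07×122 + 0.03×479 = 298.7100
Strategy 2: R₀ = 0.29×330 + 0.10×588 + 0.04×391 + 0.01×307 = 173.2100
Strategy 3: R₀ = 0.39×145 + 0.19×459 + 0.07×441 + 0.03×555 = 191.2800
Highest R₀: strategy 1 with 298.7100.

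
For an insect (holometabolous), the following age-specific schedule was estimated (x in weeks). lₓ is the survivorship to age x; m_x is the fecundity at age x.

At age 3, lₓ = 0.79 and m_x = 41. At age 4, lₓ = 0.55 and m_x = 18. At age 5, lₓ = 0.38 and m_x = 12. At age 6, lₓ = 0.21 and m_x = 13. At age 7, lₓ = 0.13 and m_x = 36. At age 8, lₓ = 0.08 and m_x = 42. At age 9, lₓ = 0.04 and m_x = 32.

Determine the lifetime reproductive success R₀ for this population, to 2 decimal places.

58.90

R₀ = Σ lₓ m_x:
  age 3: 0.79 × 41 = 32.3900
  age 4: 0.55 × 18 = 9.9000
  age 5: 0.38 × 12 = 4.5600
  age 6: 0.21 × 13 = 2.7300
  age 7: 0.13 × 36 = 4.6800
  age 8: 0.08 × 42 = 3.3600
  age 9: 0.04 × 32 = 1.2800
R₀ = 32.3900 + 9.9000 + 4.5600 + 2.7300 + 4.6800 + 3.3600 + 1.2800 = 58.9000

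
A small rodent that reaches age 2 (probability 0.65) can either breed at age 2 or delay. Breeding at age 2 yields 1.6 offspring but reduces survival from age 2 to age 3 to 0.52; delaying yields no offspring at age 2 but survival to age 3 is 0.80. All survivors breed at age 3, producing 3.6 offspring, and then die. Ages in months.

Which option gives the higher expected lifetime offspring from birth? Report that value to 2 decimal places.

2.26

breed at age 2: R₀ = 0.65 × (1.6 + 0.52 × 3.6) = 0.65 × 3.4720 = 2.2568
delay to age 3: R₀ = 0.65 × (0.80 × 3.6) = 0.65 × 2.8800 = 1.8720
Higher: breed at age 2 (2.2568).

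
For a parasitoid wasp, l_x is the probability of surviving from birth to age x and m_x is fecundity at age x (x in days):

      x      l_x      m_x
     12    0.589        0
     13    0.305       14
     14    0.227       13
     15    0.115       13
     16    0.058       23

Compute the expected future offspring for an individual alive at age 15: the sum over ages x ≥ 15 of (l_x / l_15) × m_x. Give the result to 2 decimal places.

l_15 = 0.115. Conditional survival from age 15 to x is l_x / l_15.
  x=15: (0.115/0.115) × 13 = 13.0000
  x=16: (0.058/0.115) × 23 = 11.6000
Sum = 13.0000 + 11.6000 = 24.6000

24.60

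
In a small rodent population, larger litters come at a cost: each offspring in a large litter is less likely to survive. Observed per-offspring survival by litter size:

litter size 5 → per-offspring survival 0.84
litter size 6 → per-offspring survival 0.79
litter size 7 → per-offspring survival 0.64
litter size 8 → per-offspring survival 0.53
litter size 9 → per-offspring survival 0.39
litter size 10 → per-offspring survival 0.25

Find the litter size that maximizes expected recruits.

6

Expected recruits = c × s(c):
  c=5: 5 × 0.84 = 4.200
  c=6: 6 × 0.79 = 4.740
  c=7: 7 × 0.64 = 4.480
  c=8: 8 × 0.53 = 4.240
  c=9: 9 × 0.39 = 3.510
  c=10: 10 × 0.25 = 2.500
Maximum at c = 6 (4.740 recruits).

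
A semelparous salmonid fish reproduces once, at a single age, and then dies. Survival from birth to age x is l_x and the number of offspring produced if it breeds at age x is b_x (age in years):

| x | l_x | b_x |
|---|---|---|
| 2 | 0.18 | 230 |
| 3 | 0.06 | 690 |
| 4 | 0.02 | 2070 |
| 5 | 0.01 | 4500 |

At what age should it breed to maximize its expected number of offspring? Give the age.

5

Expected offspring if breeding at age x = l_x × b_x:
  age 2: 0.18 × 230 = 41.400
  age 3: 0.06 × 690 = 41.400
  age 4: 0.02 × 2070 = 41.400
  age 5: 0.01 × 4500 = 45.000
Maximum at age 5 (45.000).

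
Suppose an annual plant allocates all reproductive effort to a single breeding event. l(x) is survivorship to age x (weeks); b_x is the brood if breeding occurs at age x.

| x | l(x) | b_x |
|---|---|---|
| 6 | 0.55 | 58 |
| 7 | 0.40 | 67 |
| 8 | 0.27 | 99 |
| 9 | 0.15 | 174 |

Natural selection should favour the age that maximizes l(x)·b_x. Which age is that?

6

Expected offspring if breeding at age x = l(x) × b_x:
  age 6: 0.55 × 58 = 31.900
  age 7: 0.40 × 67 = 26.800
  age 8: 0.27 × 99 = 26.730
  age 9: 0.15 × 174 = 26.100
Maximum at age 6 (31.900).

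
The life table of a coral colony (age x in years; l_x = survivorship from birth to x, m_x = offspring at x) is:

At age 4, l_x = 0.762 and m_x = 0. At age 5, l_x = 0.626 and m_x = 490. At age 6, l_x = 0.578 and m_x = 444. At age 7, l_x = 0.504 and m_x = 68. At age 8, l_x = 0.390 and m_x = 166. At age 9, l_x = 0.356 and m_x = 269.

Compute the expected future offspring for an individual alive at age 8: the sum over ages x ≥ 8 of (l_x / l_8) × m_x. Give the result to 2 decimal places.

411.55

l_8 = 0.390. Conditional survival from age 8 to x is l_x / l_8.
  x=8: (0.390/0.390) × 166 = 166.0000
  x=9: (0.356/0.390) × 269 = 245.5487
Sum = 166.0000 + 245.5487 = 411.5487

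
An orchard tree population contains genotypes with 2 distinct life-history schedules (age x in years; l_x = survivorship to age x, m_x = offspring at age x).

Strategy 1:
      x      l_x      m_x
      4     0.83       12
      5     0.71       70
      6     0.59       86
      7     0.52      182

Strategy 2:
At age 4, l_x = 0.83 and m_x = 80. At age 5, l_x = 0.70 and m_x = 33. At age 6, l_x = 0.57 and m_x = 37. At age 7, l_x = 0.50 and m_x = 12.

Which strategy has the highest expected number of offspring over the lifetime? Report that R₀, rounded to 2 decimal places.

Strategy 1: R₀ = 0.83×12 + 0.71×70 + 0.59×86 + 0.52×182 = 205.0400
Strategy 2: R₀ = 0.83×80 + 0.70×33 + 0.57×37 + 0.50×12 = 116.5900
Highest R₀: strategy 1 with 205.0400.

205.04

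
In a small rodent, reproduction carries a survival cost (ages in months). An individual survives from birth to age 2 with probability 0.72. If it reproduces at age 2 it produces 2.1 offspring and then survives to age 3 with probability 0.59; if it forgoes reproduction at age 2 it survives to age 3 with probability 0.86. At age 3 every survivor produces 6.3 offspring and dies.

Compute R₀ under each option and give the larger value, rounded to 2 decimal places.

4.19

breed at age 2: R₀ = 0.72 × (2.1 + 0.59 × 6.3) = 0.72 × 5.8170 = 4.1882
delay to age 3: R₀ = 0.72 × (0.86 × 6.3) = 0.72 × 5.4180 = 3.9010
Higher: breed at age 2 (4.1882).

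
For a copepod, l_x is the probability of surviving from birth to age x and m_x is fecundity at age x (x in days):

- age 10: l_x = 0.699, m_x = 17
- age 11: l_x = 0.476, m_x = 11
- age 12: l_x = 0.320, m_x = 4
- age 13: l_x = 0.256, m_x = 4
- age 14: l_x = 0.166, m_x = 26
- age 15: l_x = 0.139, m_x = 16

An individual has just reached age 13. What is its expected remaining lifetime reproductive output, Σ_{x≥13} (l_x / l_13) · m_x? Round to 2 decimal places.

l_13 = 0.256. Conditional survival from age 13 to x is l_x / l_13.
  x=13: (0.256/0.256) × 4 = 4.0000
  x=14: (0.166/0.256) × 26 = 16.8594
  x=15: (0.139/0.256) × 16 = 8.6875
Sum = 4.0000 + 16.8594 + 8.6875 = 29.5469

29.55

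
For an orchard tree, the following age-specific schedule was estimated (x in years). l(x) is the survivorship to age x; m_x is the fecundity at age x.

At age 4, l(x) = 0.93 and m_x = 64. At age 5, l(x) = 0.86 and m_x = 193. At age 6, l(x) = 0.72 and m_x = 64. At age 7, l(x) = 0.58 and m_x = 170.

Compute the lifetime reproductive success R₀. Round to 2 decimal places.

R₀ = Σ l(x) m_x:
  age 4: 0.93 × 64 = 59.5200
  age 5: 0.86 × 193 = 165.9800
  age 6: 0.72 × 64 = 46.0800
  age 7: 0.58 × 170 = 98.6000
R₀ = 59.5200 + 165.9800 + 46.0800 + 98.6000 = 370.1800

370.18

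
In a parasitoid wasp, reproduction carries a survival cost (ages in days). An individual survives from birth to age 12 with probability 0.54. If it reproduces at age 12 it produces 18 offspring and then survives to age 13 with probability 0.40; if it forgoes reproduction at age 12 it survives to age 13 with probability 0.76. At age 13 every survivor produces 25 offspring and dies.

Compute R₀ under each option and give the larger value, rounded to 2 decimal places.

15.12

breed at age 12: R₀ = 0.54 × (18 + 0.40 × 25) = 0.54 × 28.0000 = 15.1200
delay to age 13: R₀ = 0.54 × (0.76 × 25) = 0.54 × 19.0000 = 10.2600
Higher: breed at age 12 (15.1200).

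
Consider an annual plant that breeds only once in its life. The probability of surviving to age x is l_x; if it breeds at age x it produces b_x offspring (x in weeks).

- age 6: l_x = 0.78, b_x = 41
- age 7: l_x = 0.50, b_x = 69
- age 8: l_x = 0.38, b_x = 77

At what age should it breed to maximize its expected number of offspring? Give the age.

Expected offspring if breeding at age x = l_x × b_x:
  age 6: 0.78 × 41 = 31.980
  age 7: 0.50 × 69 = 34.500
  age 8: 0.38 × 77 = 29.260
Maximum at age 7 (34.500).

7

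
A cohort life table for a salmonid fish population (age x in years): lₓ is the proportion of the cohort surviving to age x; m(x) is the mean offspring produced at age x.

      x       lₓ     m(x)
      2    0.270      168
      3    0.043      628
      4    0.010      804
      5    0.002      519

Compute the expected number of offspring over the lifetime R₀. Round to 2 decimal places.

R₀ = Σ lₓ m(x):
  age 2: 0.270 × 168 = 45.3600
  age 3: 0.043 × 628 = 27.0040
  age 4: 0.010 × 804 = 8.0400
  age 5: 0.002 × 519 = 1.0380
R₀ = 45.3600 + 27.0040 + 8.0400 + 1.0380 = 81.4420

81.44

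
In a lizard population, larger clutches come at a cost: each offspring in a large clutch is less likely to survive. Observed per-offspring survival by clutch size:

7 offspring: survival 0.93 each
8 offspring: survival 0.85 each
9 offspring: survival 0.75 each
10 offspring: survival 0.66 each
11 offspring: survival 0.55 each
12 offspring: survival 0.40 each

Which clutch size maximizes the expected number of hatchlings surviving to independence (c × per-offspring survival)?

8

Expected hatchlings surviving to independence = c × s(c):
  c=7: 7 × 0.93 = 6.510
  c=8: 8 × 0.85 = 6.800
  c=9: 9 × 0.75 = 6.750
  c=10: 10 × 0.66 = 6.600
  c=11: 11 × 0.55 = 6.050
  c=12: 12 × 0.40 = 4.800
Maximum at c = 8 (6.800 hatchlings surviving to independence).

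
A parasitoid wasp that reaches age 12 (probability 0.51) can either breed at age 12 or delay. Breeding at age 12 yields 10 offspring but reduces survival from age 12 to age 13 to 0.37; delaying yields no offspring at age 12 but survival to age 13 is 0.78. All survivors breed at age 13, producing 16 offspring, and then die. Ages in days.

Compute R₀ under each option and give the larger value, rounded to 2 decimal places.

breed at age 12: R₀ = 0.51 × (10 + 0.37 × 16) = 0.51 × 15.9200 = 8.1192
delay to age 13: R₀ = 0.51 × (0.78 × 16) = 0.51 × 12.4800 = 6.3648
Higher: breed at age 12 (8.1192).

8.12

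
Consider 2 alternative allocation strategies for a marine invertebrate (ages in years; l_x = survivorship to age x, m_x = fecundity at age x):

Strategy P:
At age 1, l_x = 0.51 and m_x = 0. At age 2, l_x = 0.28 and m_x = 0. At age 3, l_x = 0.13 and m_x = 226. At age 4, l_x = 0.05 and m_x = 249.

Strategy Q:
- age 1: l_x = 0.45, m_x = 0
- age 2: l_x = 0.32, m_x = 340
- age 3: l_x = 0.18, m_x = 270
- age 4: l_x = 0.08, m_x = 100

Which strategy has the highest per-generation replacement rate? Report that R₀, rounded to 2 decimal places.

165.40

Strategy P: R₀ = 0.51×0 + 0.28×0 + 0.13×226 + 0.05×249 = 41.8300
Strategy Q: R₀ = 0.45×0 + 0.32×340 + 0.18×270 + 0.08×100 = 165.4000
Highest R₀: strategy Q with 165.4000.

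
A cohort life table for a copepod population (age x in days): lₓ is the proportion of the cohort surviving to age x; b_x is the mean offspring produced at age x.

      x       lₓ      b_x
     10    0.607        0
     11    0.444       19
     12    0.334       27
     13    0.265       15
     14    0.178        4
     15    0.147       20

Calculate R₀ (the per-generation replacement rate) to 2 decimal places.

25.08

R₀ = Σ lₓ b_x:
  age 10: 0.607 × 0 = 0.0000
  age 11: 0.444 × 19 = 8.4360
  age 12: 0.334 × 27 = 9.0180
  age 13: 0.265 × 15 = 3.9750
  age 14: 0.178 × 4 = 0.7120
  age 15: 0.147 × 20 = 2.9400
R₀ = 0.0000 + 8.4360 + 9.0180 + 3.9750 + 0.7120 + 2.9400 = 25.0810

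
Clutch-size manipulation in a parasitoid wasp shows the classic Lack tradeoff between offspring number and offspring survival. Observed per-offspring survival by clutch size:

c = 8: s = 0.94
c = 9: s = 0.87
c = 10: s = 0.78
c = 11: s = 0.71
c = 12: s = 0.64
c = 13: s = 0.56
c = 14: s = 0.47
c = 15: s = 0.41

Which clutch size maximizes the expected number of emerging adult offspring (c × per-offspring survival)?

Expected emerging adult offspring = c × s(c):
  c=8: 8 × 0.94 = 7.520
  c=9: 9 × 0.87 = 7.830
  c=10: 10 × 0.78 = 7.800
  c=11: 11 × 0.71 = 7.810
  c=12: 12 × 0.64 = 7.680
  c=13: 13 × 0.56 = 7.280
  c=14: 14 × 0.47 = 6.580
  c=15: 15 × 0.41 = 6.150
Maximum at c = 9 (7.830 emerging adult offspring).

9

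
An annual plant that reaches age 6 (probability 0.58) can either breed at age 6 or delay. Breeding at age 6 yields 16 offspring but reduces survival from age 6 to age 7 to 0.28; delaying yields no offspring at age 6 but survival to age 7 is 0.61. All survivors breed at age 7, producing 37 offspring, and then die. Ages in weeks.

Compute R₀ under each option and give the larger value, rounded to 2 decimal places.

15.29

breed at age 6: R₀ = 0.58 × (16 + 0.28 × 37) = 0.58 × 26.3600 = 15.2888
delay to age 7: R₀ = 0.58 × (0.61 × 37) = 0.58 × 22.5700 = 13.0906
Higher: breed at age 6 (15.2888).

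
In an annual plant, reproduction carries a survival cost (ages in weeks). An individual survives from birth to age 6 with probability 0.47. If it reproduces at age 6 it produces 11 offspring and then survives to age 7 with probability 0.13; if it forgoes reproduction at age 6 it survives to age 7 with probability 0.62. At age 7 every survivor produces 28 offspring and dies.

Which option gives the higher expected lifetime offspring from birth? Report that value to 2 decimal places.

breed at age 6: R₀ = 0.47 × (11 + 0.13 × 28) = 0.47 × 14.6400 = 6.8808
delay to age 7: R₀ = 0.47 × (0.62 × 28) = 0.47 × 17.3600 = 8.1592
Higher: delay to age 7 (8.1592).

8.16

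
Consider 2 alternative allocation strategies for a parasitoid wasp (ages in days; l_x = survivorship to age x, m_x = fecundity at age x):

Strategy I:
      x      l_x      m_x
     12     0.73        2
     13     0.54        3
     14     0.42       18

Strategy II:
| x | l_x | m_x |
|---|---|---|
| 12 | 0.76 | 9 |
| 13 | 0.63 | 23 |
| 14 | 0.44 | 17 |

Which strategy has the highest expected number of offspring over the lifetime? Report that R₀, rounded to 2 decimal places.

28.81

Strategy I: R₀ = 0.73×2 + 0.54×3 + 0.42×18 = 10.6400
Strategy II: R₀ = 0.76×9 + 0.63×23 + 0.44×17 = 28.8100
Highest R₀: strategy II with 28.8100.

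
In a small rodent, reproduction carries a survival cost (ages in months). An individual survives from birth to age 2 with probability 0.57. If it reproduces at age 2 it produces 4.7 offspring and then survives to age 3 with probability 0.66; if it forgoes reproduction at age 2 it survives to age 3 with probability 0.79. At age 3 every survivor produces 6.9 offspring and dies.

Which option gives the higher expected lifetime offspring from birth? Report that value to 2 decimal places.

breed at age 2: R₀ = 0.57 × (4.7 + 0.66 × 6.9) = 0.57 × 9.2540 = 5.2748
delay to age 3: R₀ = 0.57 × (0.79 × 6.9) = 0.57 × 5.4510 = 3.1071
Higher: breed at age 2 (5.2748).

5.27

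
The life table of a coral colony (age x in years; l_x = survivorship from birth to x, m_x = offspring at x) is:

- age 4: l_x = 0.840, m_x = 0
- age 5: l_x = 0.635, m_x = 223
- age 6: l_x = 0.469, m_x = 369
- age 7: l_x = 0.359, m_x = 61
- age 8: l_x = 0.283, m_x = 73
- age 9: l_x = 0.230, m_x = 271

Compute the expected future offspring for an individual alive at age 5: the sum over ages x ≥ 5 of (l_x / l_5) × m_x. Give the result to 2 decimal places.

l_5 = 0.635. Conditional survival from age 5 to x is l_x / l_5.
  x=5: (0.635/0.635) × 223 = 223.0000
  x=6: (0.469/0.635) × 369 = 272.5370
  x=7: (0.359/0.635) × 61 = 34.4866
  x=8: (0.283/0.635) × 73 = 32.5339
  x=9: (0.230/0.635) × 271 = 98.1575
Sum = 223.0000 + 272.5370 + 34.4866 + 32.5339 + 98.1575 = 660.7150

660.71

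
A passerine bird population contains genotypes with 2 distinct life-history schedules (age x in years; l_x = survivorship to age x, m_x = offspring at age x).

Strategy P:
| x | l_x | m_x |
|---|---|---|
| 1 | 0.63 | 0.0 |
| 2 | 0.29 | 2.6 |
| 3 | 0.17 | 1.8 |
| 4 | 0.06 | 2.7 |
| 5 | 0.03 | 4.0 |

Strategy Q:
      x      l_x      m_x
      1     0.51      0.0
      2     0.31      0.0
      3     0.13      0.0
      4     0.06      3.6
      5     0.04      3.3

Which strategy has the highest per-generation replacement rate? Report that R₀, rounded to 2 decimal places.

Strategy P: R₀ = 0.63×0.0 + 0.29×2.6 + 0.17×1.8 + 0.06×2.7 + 0.03×4.0 = 1.3420
Strategy Q: R₀ = 0.51×0.0 + 0.31×0.0 + 0.13×0.0 + 0.06×3.6 + 0.04×3.3 = 0.3480
Highest R₀: strategy P with 1.3420.

1.34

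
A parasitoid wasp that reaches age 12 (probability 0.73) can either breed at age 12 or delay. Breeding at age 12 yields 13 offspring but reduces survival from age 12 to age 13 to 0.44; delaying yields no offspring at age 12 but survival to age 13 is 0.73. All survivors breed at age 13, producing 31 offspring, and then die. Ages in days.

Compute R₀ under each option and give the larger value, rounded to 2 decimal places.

breed at age 12: R₀ = 0.73 × (13 + 0.44 × 31) = 0.73 × 26.6400 = 19.4472
delay to age 13: R₀ = 0.73 × (0.73 × 31) = 0.73 × 22.6300 = 16.5199
Higher: breed at age 12 (19.4472).

19.45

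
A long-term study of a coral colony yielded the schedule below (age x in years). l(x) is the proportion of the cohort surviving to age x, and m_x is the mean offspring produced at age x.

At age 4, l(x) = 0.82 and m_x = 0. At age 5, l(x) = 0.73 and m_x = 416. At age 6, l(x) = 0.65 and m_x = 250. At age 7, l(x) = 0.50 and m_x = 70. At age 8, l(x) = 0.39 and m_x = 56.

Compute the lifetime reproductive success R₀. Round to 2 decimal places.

523.02

R₀ = Σ l(x) m_x:
  age 4: 0.82 × 0 = 0.0000
  age 5: 0.73 × 416 = 303.6800
  age 6: 0.65 × 250 = 162.5000
  age 7: 0.50 × 70 = 35.0000
  age 8: 0.39 × 56 = 21.8400
R₀ = 0.0000 + 303.6800 + 162.5000 + 35.0000 + 21.8400 = 523.0200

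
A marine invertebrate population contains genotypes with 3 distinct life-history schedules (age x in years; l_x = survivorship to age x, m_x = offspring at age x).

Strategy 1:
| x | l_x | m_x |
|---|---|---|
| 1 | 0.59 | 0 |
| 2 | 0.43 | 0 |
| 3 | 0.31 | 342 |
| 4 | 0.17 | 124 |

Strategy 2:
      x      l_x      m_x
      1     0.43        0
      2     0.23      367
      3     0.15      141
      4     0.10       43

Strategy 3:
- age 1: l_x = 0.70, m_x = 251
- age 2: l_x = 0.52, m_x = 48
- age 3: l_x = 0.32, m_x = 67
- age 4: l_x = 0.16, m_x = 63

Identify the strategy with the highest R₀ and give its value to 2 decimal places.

Strategy 1: R₀ = 0.59×0 + 0.43×0 + 0.31×342 + 0.17×124 = 127.1000
Strategy 2: R₀ = 0.43×0 + 0.23×367 + 0.15×141 + 0.10×43 = 109.8600
Strategy 3: R₀ = 0.70×251 + 0.52×48 + 0.32×67 + 0.16×63 = 232.1800
Highest R₀: strategy 3 with 232.1800.

232.18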